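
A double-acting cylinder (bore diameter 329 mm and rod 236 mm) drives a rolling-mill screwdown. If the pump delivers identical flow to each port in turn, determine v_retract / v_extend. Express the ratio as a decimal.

Cap-side area A_cap = π/4 × (329 mm)² = 85010 mm^2
Rod-side annular area A_ann = π/4 × (329² − 236²) = 41270 mm^2
For equal Q, v ∝ 1/A, so v_ret/v_ext = A_cap/A_ann.

v_ret/v_ext ≈ 2.06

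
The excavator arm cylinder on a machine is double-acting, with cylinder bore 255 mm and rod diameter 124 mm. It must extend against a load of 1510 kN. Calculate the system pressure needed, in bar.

Cap-side area A_cap = π/4 × (255 mm)² = 51070 mm^2
P = F / A = 1510 kN / A

P ≈ 296 bar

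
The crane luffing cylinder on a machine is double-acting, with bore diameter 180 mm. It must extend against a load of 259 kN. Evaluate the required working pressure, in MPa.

Cap-side area A_cap = π/4 × (180 mm)² = 25450 mm^2
P = F / A = 259 kN / A

P ≈ 10.2 MPa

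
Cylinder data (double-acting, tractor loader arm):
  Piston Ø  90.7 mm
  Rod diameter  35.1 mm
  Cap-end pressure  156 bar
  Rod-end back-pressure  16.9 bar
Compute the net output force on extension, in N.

F ≈ 91500 N

Cap-side area A_cap = π/4 × (90.7 mm)² = 6461 mm^2
Rod-side annular area A_ann = π/4 × (90.7² − 35.1²) = 5493 mm^2
Net thrust = P_cap·A_cap − P_rod·A_ann = 1.008e5 N − 9284 N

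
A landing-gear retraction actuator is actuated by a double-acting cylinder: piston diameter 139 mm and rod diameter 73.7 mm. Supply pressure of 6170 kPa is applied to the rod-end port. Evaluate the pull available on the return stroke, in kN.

F ≈ 67.3 kN

Rod-side annular area A_ann = π/4 × (139² − 73.7²) = 10910 mm^2
On retraction the pressure acts on the annular area (bore minus rod).
F = P × A_ann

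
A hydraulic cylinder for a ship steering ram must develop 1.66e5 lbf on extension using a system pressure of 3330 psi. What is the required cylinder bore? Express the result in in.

Extension force acts on the full piston face: F = P × (π/4)D².
D = √(4F / (πP)) = √(4 × 1.66e5 lbf / (π × 3330 psi))

D ≈ 7.97 in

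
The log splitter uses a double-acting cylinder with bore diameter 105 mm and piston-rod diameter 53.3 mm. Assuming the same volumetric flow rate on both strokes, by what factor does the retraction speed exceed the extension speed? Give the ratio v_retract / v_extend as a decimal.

Cap-side area A_cap = π/4 × (105 mm)² = 8659 mm^2
Rod-side annular area A_ann = π/4 × (105² − 53.3²) = 6428 mm^2
For equal Q, v ∝ 1/A, so v_ret/v_ext = A_cap/A_ann.

v_ret/v_ext ≈ 1.35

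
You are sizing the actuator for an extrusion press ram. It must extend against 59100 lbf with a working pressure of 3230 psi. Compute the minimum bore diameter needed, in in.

Extension force acts on the full piston face: F = P × (π/4)D².
D = √(4F / (πP)) = √(4 × 59100 lbf / (π × 3230 psi))

D ≈ 4.83 in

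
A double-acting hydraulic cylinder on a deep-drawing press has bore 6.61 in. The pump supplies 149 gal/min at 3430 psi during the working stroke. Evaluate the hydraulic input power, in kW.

Hydraulic power = P × Q

W ≈ 222 kW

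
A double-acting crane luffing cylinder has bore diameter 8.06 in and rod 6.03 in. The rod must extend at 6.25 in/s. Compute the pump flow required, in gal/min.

Cap-side area A_cap = π/4 × (8.06 in)² = 51.02 in^2
Q = A × v

Q ≈ 82.8 gal/min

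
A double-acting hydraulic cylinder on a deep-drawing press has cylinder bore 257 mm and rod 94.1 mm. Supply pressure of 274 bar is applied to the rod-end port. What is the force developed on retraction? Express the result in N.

F ≈ 1.23e6 N

Rod-side annular area A_ann = π/4 × (257² − 94.1²) = 44920 mm^2
On retraction the pressure acts on the annular area (bore minus rod).
F = P × A_ann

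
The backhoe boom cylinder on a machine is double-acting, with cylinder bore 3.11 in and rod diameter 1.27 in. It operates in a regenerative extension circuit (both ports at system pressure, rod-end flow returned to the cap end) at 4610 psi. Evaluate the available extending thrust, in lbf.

With equal pressure on both faces, forces on the annular region cancel; the net push is pressure × rod cross-section.
Rod cross-section A_rod = π/4 × (1.27 in)² = 1.267 in^2
F = P × A_rod

F ≈ 5840 lbf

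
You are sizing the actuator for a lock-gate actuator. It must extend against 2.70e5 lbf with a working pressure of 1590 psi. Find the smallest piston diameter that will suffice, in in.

D ≈ 14.7 in

Extension force acts on the full piston face: F = P × (π/4)D².
D = √(4F / (πP)) = √(4 × 2.70e5 lbf / (π × 1590 psi))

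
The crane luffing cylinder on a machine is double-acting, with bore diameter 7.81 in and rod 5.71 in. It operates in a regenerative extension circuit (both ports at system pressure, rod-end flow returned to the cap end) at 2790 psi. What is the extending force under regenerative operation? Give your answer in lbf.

F ≈ 71400 lbf

With equal pressure on both faces, forces on the annular region cancel; the net push is pressure × rod cross-section.
Rod cross-section A_rod = π/4 × (5.71 in)² = 25.61 in^2
F = P × A_rod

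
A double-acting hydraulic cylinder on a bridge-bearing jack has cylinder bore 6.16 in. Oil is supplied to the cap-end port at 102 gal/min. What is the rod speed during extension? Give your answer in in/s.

v ≈ 13.2 in/s

Cap-side area A_cap = π/4 × (6.16 in)² = 29.80 in^2
v = Q / A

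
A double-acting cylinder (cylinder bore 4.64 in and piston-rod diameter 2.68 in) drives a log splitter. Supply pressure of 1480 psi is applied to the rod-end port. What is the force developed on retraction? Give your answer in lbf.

F ≈ 16700 lbf

Rod-side annular area A_ann = π/4 × (4.64² − 2.68²) = 11.27 in^2
On retraction the pressure acts on the annular area (bore minus rod).
F = P × A_ann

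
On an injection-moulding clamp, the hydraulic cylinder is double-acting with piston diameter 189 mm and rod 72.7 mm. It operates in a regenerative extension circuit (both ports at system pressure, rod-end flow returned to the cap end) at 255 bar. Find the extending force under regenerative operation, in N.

F ≈ 1.06e5 N

With equal pressure on both faces, forces on the annular region cancel; the net push is pressure × rod cross-section.
Rod cross-section A_rod = π/4 × (72.7 mm)² = 4151 mm^2
F = P × A_rod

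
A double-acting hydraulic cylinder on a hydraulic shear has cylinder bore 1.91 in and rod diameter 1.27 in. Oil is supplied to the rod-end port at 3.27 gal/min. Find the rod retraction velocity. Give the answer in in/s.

Rod-side annular area A_ann = π/4 × (1.91² − 1.27²) = 1.598 in^2
Flow into the rod-end port fills the annular volume.
v = Q / A

v ≈ 7.88 in/s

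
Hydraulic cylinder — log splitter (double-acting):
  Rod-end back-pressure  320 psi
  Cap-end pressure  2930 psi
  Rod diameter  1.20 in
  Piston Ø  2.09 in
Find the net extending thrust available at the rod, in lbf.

F ≈ 9320 lbf

Cap-side area A_cap = π/4 × (2.09 in)² = 3.431 in^2
Rod-side annular area A_ann = π/4 × (2.09² − 1.20²) = 2.300 in^2
Net thrust = P_cap·A_cap − P_rod·A_ann = 10050 lbf − 735.9 lbf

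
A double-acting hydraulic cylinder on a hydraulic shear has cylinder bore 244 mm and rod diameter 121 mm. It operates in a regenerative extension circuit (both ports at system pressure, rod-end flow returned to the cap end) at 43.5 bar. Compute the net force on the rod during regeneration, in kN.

F ≈ 50.0 kN

With equal pressure on both faces, forces on the annular region cancel; the net push is pressure × rod cross-section.
Rod cross-section A_rod = π/4 × (121 mm)² = 11500 mm^2
F = P × A_rod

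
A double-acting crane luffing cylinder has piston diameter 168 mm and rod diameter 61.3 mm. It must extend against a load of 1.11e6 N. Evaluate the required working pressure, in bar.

Cap-side area A_cap = π/4 × (168 mm)² = 22170 mm^2
P = F / A = 1.11e6 N / A

P ≈ 501 bar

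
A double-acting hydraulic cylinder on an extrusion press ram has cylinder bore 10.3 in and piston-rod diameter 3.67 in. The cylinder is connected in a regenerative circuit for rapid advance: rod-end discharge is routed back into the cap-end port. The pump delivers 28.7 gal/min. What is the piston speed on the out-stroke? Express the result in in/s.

v ≈ 10.4 in/s

In regeneration the rod-end outflow joins the pump flow into the cap end, so the net volume the pump must supply per unit advance equals the rod cross-section area.
Rod cross-section A_rod = π/4 × (3.67 in)² = 10.58 in^2
v = Q_pump / A_rod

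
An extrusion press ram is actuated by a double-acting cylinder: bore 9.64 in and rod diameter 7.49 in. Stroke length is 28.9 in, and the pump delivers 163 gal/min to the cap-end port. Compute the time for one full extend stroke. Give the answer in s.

Cap-side area A_cap = π/4 × (9.64 in)² = 72.99 in^2
Swept volume V = A × L; t = V / Q = A·L / Q

t ≈ 3.36 s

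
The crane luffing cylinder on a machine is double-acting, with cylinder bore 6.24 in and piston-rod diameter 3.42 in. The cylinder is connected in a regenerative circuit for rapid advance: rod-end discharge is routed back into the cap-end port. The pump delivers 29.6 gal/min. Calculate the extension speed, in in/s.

In regeneration the rod-end outflow joins the pump flow into the cap end, so the net volume the pump must supply per unit advance equals the rod cross-section area.
Rod cross-section A_rod = π/4 × (3.42 in)² = 9.186 in^2
v = Q_pump / A_rod

v ≈ 12.4 in/s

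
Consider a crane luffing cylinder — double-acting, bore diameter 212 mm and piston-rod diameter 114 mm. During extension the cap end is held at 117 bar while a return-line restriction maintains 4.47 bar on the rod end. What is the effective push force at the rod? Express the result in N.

F ≈ 4.02e5 N

Cap-side area A_cap = π/4 × (212 mm)² = 35300 mm^2
Rod-side annular area A_ann = π/4 × (212² − 114²) = 25090 mm^2
Net thrust = P_cap·A_cap − P_rod·A_ann = 4.130e5 N − 11220 N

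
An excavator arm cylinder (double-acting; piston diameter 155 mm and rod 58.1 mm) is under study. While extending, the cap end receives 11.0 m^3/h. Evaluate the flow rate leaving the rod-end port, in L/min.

Q_out ≈ 158 L/min

Cap-side area A_cap = π/4 × (155 mm)² = 18870 mm^2
Rod-side annular area A_ann = π/4 × (155² − 58.1²) = 16220 mm^2
Piston speed v = Q_in/A_cap; rod-end outflow Q_out = v × A_ann = Q_in × A_ann/A_cap.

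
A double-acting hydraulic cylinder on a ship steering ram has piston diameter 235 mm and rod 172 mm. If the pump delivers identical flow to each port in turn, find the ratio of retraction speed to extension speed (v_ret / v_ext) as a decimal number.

v_ret/v_ext ≈ 2.15

Cap-side area A_cap = π/4 × (235 mm)² = 43370 mm^2
Rod-side annular area A_ann = π/4 × (235² − 172²) = 20140 mm^2
For equal Q, v ∝ 1/A, so v_ret/v_ext = A_cap/A_ann.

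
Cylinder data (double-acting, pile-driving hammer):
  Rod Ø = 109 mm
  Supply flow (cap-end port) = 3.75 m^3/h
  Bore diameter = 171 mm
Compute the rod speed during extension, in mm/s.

v ≈ 45.4 mm/s

Cap-side area A_cap = π/4 × (171 mm)² = 22970 mm^2
v = Q / A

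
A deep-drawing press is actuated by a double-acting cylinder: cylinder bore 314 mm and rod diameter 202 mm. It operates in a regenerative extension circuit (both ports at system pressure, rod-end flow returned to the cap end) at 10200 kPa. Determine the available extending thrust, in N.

F ≈ 3.27e5 N

With equal pressure on both faces, forces on the annular region cancel; the net push is pressure × rod cross-section.
Rod cross-section A_rod = π/4 × (202 mm)² = 32050 mm^2
F = P × A_rod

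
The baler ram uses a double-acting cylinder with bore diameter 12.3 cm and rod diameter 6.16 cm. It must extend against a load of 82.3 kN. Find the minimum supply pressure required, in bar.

P ≈ 69.3 bar

Cap-side area A_cap = π/4 × (12.3 cm)² = 118.8 cm^2
P = F / A = 82.3 kN / A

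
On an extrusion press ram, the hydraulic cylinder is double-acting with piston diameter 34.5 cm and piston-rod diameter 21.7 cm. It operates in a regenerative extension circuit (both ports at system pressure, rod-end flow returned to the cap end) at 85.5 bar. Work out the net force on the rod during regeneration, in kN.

F ≈ 316 kN

With equal pressure on both faces, forces on the annular region cancel; the net push is pressure × rod cross-section.
Rod cross-section A_rod = π/4 × (21.7 cm)² = 369.8 cm^2
F = P × A_rod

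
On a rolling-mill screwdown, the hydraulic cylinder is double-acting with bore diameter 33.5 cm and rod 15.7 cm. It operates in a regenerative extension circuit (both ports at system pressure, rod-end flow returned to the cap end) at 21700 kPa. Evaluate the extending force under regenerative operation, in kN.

F ≈ 420 kN

With equal pressure on both faces, forces on the annular region cancel; the net push is pressure × rod cross-section.
Rod cross-section A_rod = π/4 × (15.7 cm)² = 193.6 cm^2
F = P × A_rod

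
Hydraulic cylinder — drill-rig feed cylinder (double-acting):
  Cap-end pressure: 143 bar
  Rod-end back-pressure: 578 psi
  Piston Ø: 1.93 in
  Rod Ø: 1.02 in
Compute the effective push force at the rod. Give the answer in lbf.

F ≈ 4850 lbf

Cap-side area A_cap = π/4 × (1.93 in)² = 2.926 in^2
Rod-side annular area A_ann = π/4 × (1.93² − 1.02²) = 2.108 in^2
Net thrust = P_cap·A_cap − P_rod·A_ann = 6068 lbf − 1219 lbf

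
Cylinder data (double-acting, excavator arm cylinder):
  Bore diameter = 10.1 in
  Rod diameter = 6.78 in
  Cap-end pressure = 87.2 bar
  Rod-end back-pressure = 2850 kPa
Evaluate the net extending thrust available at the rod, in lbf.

F ≈ 83100 lbf

Cap-side area A_cap = π/4 × (10.1 in)² = 80.12 in^2
Rod-side annular area A_ann = π/4 × (10.1² − 6.78²) = 44.01 in^2
Net thrust = P_cap·A_cap − P_rod·A_ann = 1.013e5 lbf − 18190 lbf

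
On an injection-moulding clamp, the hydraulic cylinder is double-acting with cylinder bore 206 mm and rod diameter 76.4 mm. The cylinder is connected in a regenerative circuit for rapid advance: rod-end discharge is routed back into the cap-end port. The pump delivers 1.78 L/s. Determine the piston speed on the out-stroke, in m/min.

v ≈ 23.3 m/min

In regeneration the rod-end outflow joins the pump flow into the cap end, so the net volume the pump must supply per unit advance equals the rod cross-section area.
Rod cross-section A_rod = π/4 × (76.4 mm)² = 4584 mm^2
v = Q_pump / A_rod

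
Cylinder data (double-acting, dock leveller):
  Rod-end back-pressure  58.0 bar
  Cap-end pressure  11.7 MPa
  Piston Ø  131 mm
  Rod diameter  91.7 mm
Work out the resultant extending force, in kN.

Cap-side area A_cap = π/4 × (131 mm)² = 13480 mm^2
Rod-side annular area A_ann = π/4 × (131² − 91.7²) = 6874 mm^2
Net thrust = P_cap·A_cap − P_rod·A_ann = 157.7 kN − 39.87 kN

F ≈ 118 kN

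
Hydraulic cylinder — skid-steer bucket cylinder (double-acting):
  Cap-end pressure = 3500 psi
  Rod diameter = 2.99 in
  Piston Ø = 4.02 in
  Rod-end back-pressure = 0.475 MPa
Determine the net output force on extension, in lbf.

F ≈ 44000 lbf

Cap-side area A_cap = π/4 × (4.02 in)² = 12.69 in^2
Rod-side annular area A_ann = π/4 × (4.02² − 2.99²) = 5.671 in^2
Net thrust = P_cap·A_cap − P_rod·A_ann = 44420 lbf − 390.7 lbf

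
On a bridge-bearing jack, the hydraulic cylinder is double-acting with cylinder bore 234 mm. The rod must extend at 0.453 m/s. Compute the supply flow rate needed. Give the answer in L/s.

Q ≈ 19.5 L/s

Cap-side area A_cap = π/4 × (234 mm)² = 43010 mm^2
Q = A × v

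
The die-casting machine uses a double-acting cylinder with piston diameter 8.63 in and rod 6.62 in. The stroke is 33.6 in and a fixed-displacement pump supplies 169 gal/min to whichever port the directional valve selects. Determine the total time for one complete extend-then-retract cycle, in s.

t ≈ 4.26 s

Cap-side area A_cap = π/4 × (8.63 in)² = 58.49 in^2
Rod-side annular area A_ann = π/4 × (8.63² − 6.62²) = 24.07 in^2
t_ext = A_cap·L/Q = 3.021 s
t_ret = A_ann·L/Q = 1.243 s
t_cycle = t_ext + t_ret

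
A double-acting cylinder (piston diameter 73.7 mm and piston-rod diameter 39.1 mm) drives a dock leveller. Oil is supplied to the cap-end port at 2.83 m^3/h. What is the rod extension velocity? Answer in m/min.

Cap-side area A_cap = π/4 × (73.7 mm)² = 4266 mm^2
v = Q / A

v ≈ 11.1 m/min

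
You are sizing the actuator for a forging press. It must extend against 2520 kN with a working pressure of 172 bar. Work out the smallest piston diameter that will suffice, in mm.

D ≈ 432 mm

Extension force acts on the full piston face: F = P × (π/4)D².
D = √(4F / (πP)) = √(4 × 2520 kN / (π × 172 bar))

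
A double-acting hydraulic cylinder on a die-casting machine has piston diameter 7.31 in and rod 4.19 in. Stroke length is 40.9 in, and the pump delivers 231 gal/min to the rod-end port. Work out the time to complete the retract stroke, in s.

t ≈ 1.30 s

Rod-side annular area A_ann = π/4 × (7.31² − 4.19²) = 28.18 in^2
Swept volume V = A × L; t = V / Q = A·L / Q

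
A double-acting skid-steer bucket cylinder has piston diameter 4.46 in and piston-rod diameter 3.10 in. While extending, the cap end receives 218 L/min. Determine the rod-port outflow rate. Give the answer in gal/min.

Q_out ≈ 29.8 gal/min

Cap-side area A_cap = π/4 × (4.46 in)² = 15.62 in^2
Rod-side annular area A_ann = π/4 × (4.46² − 3.10²) = 8.075 in^2
Piston speed v = Q_in/A_cap; rod-end outflow Q_out = v × A_ann = Q_in × A_ann/A_cap.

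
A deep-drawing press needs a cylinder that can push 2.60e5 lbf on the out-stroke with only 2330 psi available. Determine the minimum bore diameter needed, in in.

Extension force acts on the full piston face: F = P × (π/4)D².
D = √(4F / (πP)) = √(4 × 2.60e5 lbf / (π × 2330 psi))

D ≈ 11.9 in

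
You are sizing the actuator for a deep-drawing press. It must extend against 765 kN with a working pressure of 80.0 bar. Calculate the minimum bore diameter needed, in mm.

D ≈ 349 mm

Extension force acts on the full piston face: F = P × (π/4)D².
D = √(4F / (πP)) = √(4 × 765 kN / (π × 80.0 bar))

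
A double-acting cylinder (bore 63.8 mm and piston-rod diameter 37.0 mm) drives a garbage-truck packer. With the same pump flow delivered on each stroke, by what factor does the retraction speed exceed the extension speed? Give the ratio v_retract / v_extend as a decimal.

Cap-side area A_cap = π/4 × (63.8 mm)² = 3197 mm^2
Rod-side annular area A_ann = π/4 × (63.8² − 37.0²) = 2122 mm^2
For equal Q, v ∝ 1/A, so v_ret/v_ext = A_cap/A_ann.

v_ret/v_ext ≈ 1.51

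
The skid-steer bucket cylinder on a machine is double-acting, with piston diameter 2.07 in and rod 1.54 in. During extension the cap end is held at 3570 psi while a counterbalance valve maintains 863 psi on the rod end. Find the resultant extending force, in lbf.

Cap-side area A_cap = π/4 × (2.07 in)² = 3.365 in^2
Rod-side annular area A_ann = π/4 × (2.07² − 1.54²) = 1.503 in^2
Net thrust = P_cap·A_cap − P_rod·A_ann = 12010 lbf − 1297 lbf

F ≈ 10700 lbf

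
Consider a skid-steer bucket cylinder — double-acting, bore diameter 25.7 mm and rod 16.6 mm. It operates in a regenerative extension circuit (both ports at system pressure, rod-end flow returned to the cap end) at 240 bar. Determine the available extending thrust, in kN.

With equal pressure on both faces, forces on the annular region cancel; the net push is pressure × rod cross-section.
Rod cross-section A_rod = π/4 × (16.6 mm)² = 216.4 mm^2
F = P × A_rod

F ≈ 5.19 kN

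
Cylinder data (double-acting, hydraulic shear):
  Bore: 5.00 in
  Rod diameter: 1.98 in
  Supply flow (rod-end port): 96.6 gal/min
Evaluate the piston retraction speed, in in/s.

v ≈ 22.5 in/s

Rod-side annular area A_ann = π/4 × (5.00² − 1.98²) = 16.56 in^2
Flow into the rod-end port fills the annular volume.
v = Q / A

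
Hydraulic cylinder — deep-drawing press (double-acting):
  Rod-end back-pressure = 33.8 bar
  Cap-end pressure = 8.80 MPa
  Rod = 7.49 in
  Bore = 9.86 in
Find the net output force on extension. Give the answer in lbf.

Cap-side area A_cap = π/4 × (9.86 in)² = 76.36 in^2
Rod-side annular area A_ann = π/4 × (9.86² − 7.49²) = 32.30 in^2
Net thrust = P_cap·A_cap − P_rod·A_ann = 97460 lbf − 15830 lbf

F ≈ 81600 lbf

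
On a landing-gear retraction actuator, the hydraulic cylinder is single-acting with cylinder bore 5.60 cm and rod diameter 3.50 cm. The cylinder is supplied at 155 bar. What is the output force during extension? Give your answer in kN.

F ≈ 38.2 kN

Cap-side area A_cap = π/4 × (5.60 cm)² = 24.63 cm^2
F = P × A_cap = 155 bar × A_cap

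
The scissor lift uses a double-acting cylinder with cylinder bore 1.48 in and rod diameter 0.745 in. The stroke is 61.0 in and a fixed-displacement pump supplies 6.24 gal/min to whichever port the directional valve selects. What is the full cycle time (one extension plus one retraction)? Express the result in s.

t ≈ 7.63 s

Cap-side area A_cap = π/4 × (1.48 in)² = 1.720 in^2
Rod-side annular area A_ann = π/4 × (1.48² − 0.745²) = 1.284 in^2
t_ext = A_cap·L/Q = 4.368 s
t_ret = A_ann·L/Q = 3.261 s
t_cycle = t_ext + t_ret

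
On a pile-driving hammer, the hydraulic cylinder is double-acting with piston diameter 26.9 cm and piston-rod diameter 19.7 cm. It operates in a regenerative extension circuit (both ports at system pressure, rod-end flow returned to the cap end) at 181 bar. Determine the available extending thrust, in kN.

F ≈ 552 kN

With equal pressure on both faces, forces on the annular region cancel; the net push is pressure × rod cross-section.
Rod cross-section A_rod = π/4 × (19.7 cm)² = 304.8 cm^2
F = P × A_rod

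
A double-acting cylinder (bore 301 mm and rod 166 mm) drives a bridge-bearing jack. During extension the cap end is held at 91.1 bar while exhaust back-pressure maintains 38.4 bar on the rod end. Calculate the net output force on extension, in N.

Cap-side area A_cap = π/4 × (301 mm)² = 71160 mm^2
Rod-side annular area A_ann = π/4 × (301² − 166²) = 49520 mm^2
Net thrust = P_cap·A_cap − P_rod·A_ann = 6.482e5 N − 1.901e5 N

F ≈ 4.58e5 N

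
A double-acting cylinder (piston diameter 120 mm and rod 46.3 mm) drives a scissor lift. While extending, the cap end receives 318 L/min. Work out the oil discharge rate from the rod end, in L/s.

Q_out ≈ 4.51 L/s

Cap-side area A_cap = π/4 × (120 mm)² = 11310 mm^2
Rod-side annular area A_ann = π/4 × (120² − 46.3²) = 9626 mm^2
Piston speed v = Q_in/A_cap; rod-end outflow Q_out = v × A_ann = Q_in × A_ann/A_cap.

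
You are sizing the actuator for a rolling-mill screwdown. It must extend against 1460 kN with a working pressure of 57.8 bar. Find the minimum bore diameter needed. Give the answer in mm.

D ≈ 567 mm

Extension force acts on the full piston face: F = P × (π/4)D².
D = √(4F / (πP)) = √(4 × 1460 kN / (π × 57.8 bar))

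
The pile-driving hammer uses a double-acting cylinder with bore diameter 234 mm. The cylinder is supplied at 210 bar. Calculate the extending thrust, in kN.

F ≈ 903 kN

Cap-side area A_cap = π/4 × (234 mm)² = 43010 mm^2
F = P × A_cap = 210 bar × A_cap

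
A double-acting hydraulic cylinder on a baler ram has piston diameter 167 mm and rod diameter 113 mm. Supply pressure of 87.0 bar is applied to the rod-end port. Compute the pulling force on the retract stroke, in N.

Rod-side annular area A_ann = π/4 × (167² − 113²) = 11880 mm^2
On retraction the pressure acts on the annular area (bore minus rod).
F = P × A_ann

F ≈ 1.03e5 N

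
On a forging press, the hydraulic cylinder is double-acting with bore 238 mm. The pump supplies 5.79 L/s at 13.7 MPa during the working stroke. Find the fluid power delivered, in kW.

W ≈ 79.3 kW

Hydraulic power = P × Q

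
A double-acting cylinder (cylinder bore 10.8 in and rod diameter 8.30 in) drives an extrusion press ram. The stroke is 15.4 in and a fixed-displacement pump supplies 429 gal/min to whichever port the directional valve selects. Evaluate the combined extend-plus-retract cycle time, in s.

t ≈ 1.20 s

Cap-side area A_cap = π/4 × (10.8 in)² = 91.61 in^2
Rod-side annular area A_ann = π/4 × (10.8² − 8.30²) = 37.50 in^2
t_ext = A_cap·L/Q = 0.8542 s
t_ret = A_ann·L/Q = 0.3497 s
t_cycle = t_ext + t_ret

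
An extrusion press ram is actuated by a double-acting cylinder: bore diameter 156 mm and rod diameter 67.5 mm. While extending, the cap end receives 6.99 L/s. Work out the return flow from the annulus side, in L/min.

Cap-side area A_cap = π/4 × (156 mm)² = 19110 mm^2
Rod-side annular area A_ann = π/4 × (156² − 67.5²) = 15530 mm^2
Piston speed v = Q_in/A_cap; rod-end outflow Q_out = v × A_ann = Q_in × A_ann/A_cap.

Q_out ≈ 341 L/min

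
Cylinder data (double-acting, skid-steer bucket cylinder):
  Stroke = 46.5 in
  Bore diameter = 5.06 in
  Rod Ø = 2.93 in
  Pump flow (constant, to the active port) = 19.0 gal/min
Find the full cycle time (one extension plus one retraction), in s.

t ≈ 21.3 s

Cap-side area A_cap = π/4 × (5.06 in)² = 20.11 in^2
Rod-side annular area A_ann = π/4 × (5.06² − 2.93²) = 13.37 in^2
t_ext = A_cap·L/Q = 12.78 s
t_ret = A_ann·L/Q = 8.497 s
t_cycle = t_ext + t_ret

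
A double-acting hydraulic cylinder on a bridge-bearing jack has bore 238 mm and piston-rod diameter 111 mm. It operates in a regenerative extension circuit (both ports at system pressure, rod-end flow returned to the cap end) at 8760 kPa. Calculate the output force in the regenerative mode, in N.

With equal pressure on both faces, forces on the annular region cancel; the net push is pressure × rod cross-section.
Rod cross-section A_rod = π/4 × (111 mm)² = 9677 mm^2
F = P × A_rod

F ≈ 84800 N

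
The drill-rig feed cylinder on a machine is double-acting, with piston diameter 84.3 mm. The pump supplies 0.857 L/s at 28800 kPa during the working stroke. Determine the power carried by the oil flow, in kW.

W ≈ 24.7 kW

Hydraulic power = P × Q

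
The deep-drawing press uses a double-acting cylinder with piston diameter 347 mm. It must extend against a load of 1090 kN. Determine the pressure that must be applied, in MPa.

P ≈ 11.5 MPa

Cap-side area A_cap = π/4 × (347 mm)² = 94570 mm^2
P = F / A = 1090 kN / A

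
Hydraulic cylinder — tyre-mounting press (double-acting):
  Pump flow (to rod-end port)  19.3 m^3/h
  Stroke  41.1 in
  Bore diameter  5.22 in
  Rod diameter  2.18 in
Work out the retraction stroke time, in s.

Rod-side annular area A_ann = π/4 × (5.22² − 2.18²) = 17.67 in^2
Swept volume V = A × L; t = V / Q = A·L / Q

t ≈ 2.22 s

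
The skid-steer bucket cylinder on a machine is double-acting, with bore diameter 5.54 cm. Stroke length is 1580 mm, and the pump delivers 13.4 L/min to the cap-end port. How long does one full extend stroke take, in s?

t ≈ 17.1 s

Cap-side area A_cap = π/4 × (5.54 cm)² = 24.11 cm^2
Swept volume V = A × L; t = V / Q = A·L / Q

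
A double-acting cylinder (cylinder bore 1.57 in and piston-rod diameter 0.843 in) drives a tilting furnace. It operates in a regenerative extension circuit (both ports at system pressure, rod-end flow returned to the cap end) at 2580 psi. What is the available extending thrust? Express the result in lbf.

F ≈ 1440 lbf

With equal pressure on both faces, forces on the annular region cancel; the net push is pressure × rod cross-section.
Rod cross-section A_rod = π/4 × (0.843 in)² = 0.5581 in^2
F = P × A_rod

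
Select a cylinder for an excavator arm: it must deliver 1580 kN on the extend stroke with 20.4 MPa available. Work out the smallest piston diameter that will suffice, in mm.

Extension force acts on the full piston face: F = P × (π/4)D².
D = √(4F / (πP)) = √(4 × 1580 kN / (π × 20.4 MPa))

D ≈ 314 mm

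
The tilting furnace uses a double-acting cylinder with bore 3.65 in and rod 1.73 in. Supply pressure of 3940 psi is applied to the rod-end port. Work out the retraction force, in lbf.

Rod-side annular area A_ann = π/4 × (3.65² − 1.73²) = 8.113 in^2
On retraction the pressure acts on the annular area (bore minus rod).
F = P × A_ann

F ≈ 32000 lbf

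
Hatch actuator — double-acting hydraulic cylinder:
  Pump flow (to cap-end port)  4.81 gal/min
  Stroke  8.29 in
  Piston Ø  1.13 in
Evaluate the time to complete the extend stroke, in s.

t ≈ 0.449 s

Cap-side area A_cap = π/4 × (1.13 in)² = 1.003 in^2
Swept volume V = A × L; t = V / Q = A·L / Q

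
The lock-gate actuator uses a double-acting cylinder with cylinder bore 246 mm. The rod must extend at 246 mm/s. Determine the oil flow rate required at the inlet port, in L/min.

Cap-side area A_cap = π/4 × (246 mm)² = 47530 mm^2
Q = A × v

Q ≈ 702 L/min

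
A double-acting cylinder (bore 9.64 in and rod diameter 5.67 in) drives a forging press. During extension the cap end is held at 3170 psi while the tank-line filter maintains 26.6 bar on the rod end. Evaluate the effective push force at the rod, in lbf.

Cap-side area A_cap = π/4 × (9.64 in)² = 72.99 in^2
Rod-side annular area A_ann = π/4 × (9.64² − 5.67²) = 47.74 in^2
Net thrust = P_cap·A_cap − P_rod·A_ann = 2.314e5 lbf − 18420 lbf

F ≈ 2.13e5 lbf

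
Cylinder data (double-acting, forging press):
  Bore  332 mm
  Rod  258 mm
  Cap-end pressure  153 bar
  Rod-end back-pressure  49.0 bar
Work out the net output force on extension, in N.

F ≈ 1.16e6 N

Cap-side area A_cap = π/4 × (332 mm)² = 86570 mm^2
Rod-side annular area A_ann = π/4 × (332² − 258²) = 34290 mm^2
Net thrust = P_cap·A_cap − P_rod·A_ann = 1.325e6 N − 1.680e5 N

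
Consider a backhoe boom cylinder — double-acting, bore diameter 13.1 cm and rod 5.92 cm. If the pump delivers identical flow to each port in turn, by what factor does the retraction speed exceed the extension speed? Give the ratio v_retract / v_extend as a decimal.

v_ret/v_ext ≈ 1.26

Cap-side area A_cap = π/4 × (13.1 cm)² = 134.8 cm^2
Rod-side annular area A_ann = π/4 × (13.1² − 5.92²) = 107.3 cm^2
For equal Q, v ∝ 1/A, so v_ret/v_ext = A_cap/A_ann.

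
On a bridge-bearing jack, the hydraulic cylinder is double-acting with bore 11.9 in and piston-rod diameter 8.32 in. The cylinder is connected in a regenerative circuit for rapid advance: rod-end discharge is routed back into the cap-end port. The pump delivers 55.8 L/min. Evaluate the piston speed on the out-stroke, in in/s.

In regeneration the rod-end outflow joins the pump flow into the cap end, so the net volume the pump must supply per unit advance equals the rod cross-section area.
Rod cross-section A_rod = π/4 × (8.32 in)² = 54.37 in^2
v = Q_pump / A_rod

v ≈ 1.04 in/s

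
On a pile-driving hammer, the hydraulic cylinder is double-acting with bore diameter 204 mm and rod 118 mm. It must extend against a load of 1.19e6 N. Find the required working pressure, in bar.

P ≈ 364 bar

Cap-side area A_cap = π/4 × (204 mm)² = 32690 mm^2
P = F / A = 1.19e6 N / A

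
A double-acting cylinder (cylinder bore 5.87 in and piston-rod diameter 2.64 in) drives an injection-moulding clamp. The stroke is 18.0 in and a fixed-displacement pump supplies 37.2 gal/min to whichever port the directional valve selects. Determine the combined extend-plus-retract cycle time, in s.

Cap-side area A_cap = π/4 × (5.87 in)² = 27.06 in^2
Rod-side annular area A_ann = π/4 × (5.87² − 2.64²) = 21.59 in^2
t_ext = A_cap·L/Q = 3.401 s
t_ret = A_ann·L/Q = 2.713 s
t_cycle = t_ext + t_ret

t ≈ 6.11 s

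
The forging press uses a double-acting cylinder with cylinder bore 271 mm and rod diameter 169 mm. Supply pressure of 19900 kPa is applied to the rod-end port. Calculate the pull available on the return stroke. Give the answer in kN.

Rod-side annular area A_ann = π/4 × (271² − 169²) = 35250 mm^2
On retraction the pressure acts on the annular area (bore minus rod).
F = P × A_ann

F ≈ 701 kN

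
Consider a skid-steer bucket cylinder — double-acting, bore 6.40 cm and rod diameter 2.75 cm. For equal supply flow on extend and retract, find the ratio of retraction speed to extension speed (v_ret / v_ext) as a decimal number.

v_ret/v_ext ≈ 1.23

Cap-side area A_cap = π/4 × (6.40 cm)² = 32.17 cm^2
Rod-side annular area A_ann = π/4 × (6.40² − 2.75²) = 26.23 cm^2
For equal Q, v ∝ 1/A, so v_ret/v_ext = A_cap/A_ann.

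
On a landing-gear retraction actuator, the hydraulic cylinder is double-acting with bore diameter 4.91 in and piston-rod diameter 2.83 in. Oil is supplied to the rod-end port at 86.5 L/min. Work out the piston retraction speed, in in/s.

Rod-side annular area A_ann = π/4 × (4.91² − 2.83²) = 12.64 in^2
Flow into the rod-end port fills the annular volume.
v = Q / A

v ≈ 6.96 in/s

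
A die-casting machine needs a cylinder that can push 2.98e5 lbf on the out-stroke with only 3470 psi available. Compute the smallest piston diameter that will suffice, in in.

Extension force acts on the full piston face: F = P × (π/4)D².
D = √(4F / (πP)) = √(4 × 2.98e5 lbf / (π × 3470 psi))

D ≈ 10.5 in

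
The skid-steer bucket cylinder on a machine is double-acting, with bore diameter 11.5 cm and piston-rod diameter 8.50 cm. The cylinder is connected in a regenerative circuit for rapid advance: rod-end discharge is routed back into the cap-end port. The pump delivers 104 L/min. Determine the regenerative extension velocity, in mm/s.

v ≈ 305 mm/s

In regeneration the rod-end outflow joins the pump flow into the cap end, so the net volume the pump must supply per unit advance equals the rod cross-section area.
Rod cross-section A_rod = π/4 × (8.50 cm)² = 56.75 cm^2
v = Q_pump / A_rod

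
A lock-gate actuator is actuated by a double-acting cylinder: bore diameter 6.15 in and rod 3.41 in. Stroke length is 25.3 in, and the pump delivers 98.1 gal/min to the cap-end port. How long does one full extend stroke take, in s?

t ≈ 1.99 s

Cap-side area A_cap = π/4 × (6.15 in)² = 29.71 in^2
Swept volume V = A × L; t = V / Q = A·L / Q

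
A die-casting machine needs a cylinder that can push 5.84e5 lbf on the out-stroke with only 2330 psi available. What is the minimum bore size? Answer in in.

Extension force acts on the full piston face: F = P × (π/4)D².
D = √(4F / (πP)) = √(4 × 5.84e5 lbf / (π × 2330 psi))

D ≈ 17.9 in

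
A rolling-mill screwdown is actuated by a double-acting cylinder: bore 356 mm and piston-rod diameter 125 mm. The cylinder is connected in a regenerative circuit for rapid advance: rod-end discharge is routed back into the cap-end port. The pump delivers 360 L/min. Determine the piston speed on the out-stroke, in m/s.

v ≈ 0.489 m/s

In regeneration the rod-end outflow joins the pump flow into the cap end, so the net volume the pump must supply per unit advance equals the rod cross-section area.
Rod cross-section A_rod = π/4 × (125 mm)² = 12270 mm^2
v = Q_pump / A_rod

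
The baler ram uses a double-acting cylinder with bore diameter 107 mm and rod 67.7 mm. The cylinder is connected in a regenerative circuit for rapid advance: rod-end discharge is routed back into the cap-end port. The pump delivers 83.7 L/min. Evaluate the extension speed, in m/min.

In regeneration the rod-end outflow joins the pump flow into the cap end, so the net volume the pump must supply per unit advance equals the rod cross-section area.
Rod cross-section A_rod = π/4 × (67.7 mm)² = 3600 mm^2
v = Q_pump / A_rod

v ≈ 23.3 m/min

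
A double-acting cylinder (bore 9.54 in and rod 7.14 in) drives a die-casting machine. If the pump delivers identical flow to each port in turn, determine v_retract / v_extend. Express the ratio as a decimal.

Cap-side area A_cap = π/4 × (9.54 in)² = 71.48 in^2
Rod-side annular area A_ann = π/4 × (9.54² − 7.14²) = 31.44 in^2
For equal Q, v ∝ 1/A, so v_ret/v_ext = A_cap/A_ann.

v_ret/v_ext ≈ 2.27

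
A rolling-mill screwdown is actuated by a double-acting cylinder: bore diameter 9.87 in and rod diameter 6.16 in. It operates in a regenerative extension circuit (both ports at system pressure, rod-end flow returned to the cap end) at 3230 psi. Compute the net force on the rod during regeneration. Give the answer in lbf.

F ≈ 96300 lbf

With equal pressure on both faces, forces on the annular region cancel; the net push is pressure × rod cross-section.
Rod cross-section A_rod = π/4 × (6.16 in)² = 29.80 in^2
F = P × A_rod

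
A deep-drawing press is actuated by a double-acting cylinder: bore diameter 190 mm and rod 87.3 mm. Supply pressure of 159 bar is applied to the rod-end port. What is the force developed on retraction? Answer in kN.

F ≈ 356 kN

Rod-side annular area A_ann = π/4 × (190² − 87.3²) = 22370 mm^2
On retraction the pressure acts on the annular area (bore minus rod).
F = P × A_ann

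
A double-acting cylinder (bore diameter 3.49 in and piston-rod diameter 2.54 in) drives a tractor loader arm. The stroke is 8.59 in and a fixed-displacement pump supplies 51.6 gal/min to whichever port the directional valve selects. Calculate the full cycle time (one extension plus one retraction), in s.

Cap-side area A_cap = π/4 × (3.49 in)² = 9.566 in^2
Rod-side annular area A_ann = π/4 × (3.49² − 2.54²) = 4.499 in^2
t_ext = A_cap·L/Q = 0.4136 s
t_ret = A_ann·L/Q = 0.1945 s
t_cycle = t_ext + t_ret

t ≈ 0.608 s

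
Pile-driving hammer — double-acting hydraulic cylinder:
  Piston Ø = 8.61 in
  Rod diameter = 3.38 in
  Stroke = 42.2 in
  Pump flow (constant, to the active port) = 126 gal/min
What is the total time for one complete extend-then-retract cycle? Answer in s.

Cap-side area A_cap = π/4 × (8.61 in)² = 58.22 in^2
Rod-side annular area A_ann = π/4 × (8.61² − 3.38²) = 49.25 in^2
t_ext = A_cap·L/Q = 5.065 s
t_ret = A_ann·L/Q = 4.284 s
t_cycle = t_ext + t_ret

t ≈ 9.35 s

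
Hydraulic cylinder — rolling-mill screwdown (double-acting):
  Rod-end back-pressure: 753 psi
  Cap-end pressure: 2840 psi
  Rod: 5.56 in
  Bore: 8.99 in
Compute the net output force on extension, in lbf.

Cap-side area A_cap = π/4 × (8.99 in)² = 63.48 in^2
Rod-side annular area A_ann = π/4 × (8.99² − 5.56²) = 39.20 in^2
Net thrust = P_cap·A_cap − P_rod·A_ann = 1.803e5 lbf − 29510 lbf

F ≈ 1.51e5 lbf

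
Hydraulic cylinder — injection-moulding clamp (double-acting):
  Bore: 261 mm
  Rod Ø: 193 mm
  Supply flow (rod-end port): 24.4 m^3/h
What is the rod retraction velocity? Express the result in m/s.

Rod-side annular area A_ann = π/4 × (261² − 193²) = 24250 mm^2
Flow into the rod-end port fills the annular volume.
v = Q / A

v ≈ 0.280 m/s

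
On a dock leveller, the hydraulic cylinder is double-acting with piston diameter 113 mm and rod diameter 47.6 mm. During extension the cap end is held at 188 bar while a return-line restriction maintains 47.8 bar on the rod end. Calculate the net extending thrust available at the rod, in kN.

F ≈ 149 kN

Cap-side area A_cap = π/4 × (113 mm)² = 10030 mm^2
Rod-side annular area A_ann = π/4 × (113² − 47.6²) = 8249 mm^2
Net thrust = P_cap·A_cap − P_rod·A_ann = 188.5 kN − 39.43 kN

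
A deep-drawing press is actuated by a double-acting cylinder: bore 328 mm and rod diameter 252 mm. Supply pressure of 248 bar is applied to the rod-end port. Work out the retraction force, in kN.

Rod-side annular area A_ann = π/4 × (328² − 252²) = 34620 mm^2
On retraction the pressure acts on the annular area (bore minus rod).
F = P × A_ann

F ≈ 859 kN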